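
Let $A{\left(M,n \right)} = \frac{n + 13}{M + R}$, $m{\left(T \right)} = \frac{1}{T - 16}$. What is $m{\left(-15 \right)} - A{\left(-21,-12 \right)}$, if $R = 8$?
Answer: $\frac{18}{403} \approx 0.044665$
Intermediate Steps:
$m{\left(T \right)} = \frac{1}{-16 + T}$
$A{\left(M,n \right)} = \frac{13 + n}{8 + M}$ ($A{\left(M,n \right)} = \frac{n + 13}{M + 8} = \frac{13 + n}{8 + M}$)
$m{\left(-15 \right)} - A{\left(-21,-12 \right)} = \frac{1}{-16 - 15} - \frac{13 - 12}{8 - 21} = \frac{1}{-31} - \frac{1}{-13} \cdot 1 = - \frac{1}{31} - \left(- \frac{1}{13}\right) 1 = - \frac{1}{31} - - \frac{1}{13} = - \frac{1}{31} + \frac{1}{13} = \frac{18}{403}$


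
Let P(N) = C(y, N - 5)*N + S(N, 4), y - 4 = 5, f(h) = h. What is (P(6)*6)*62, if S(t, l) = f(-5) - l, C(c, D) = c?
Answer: 16740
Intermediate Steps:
y = 9 (y = 4 + 5 = 9)
S(t, l) = -5 - l
P(N) = -9 + 9*N (P(N) = 9*N + (-5 - 1*4) = 9*N + (-5 - 4) = 9*N - 9 = -9 + 9*N)
(P(6)*6)*62 = ((-9 + 9*6)*6)*62 = ((-9 + 54)*6)*62 = (45*6)*62 = 270*62 = 16740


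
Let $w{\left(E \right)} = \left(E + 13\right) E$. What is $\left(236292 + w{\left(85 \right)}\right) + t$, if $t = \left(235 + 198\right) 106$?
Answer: $290520$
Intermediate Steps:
$t = 45898$ ($t = 433 \cdot 106 = 45898$)
$w{\left(E \right)} = E \left(13 + E\right)$ ($w{\left(E \right)} = \left(13 + E\right) E = E \left(13 + E\right)$)
$\left(236292 + w{\left(85 \right)}\right) + t = \left(236292 + 85 \left(13 + 85\right)\right) + 45898 = \left(236292 + 85 \cdot 98\right) + 45898 = \left(236292 + 8330\right) + 45898 = 244622 + 45898 = 290520$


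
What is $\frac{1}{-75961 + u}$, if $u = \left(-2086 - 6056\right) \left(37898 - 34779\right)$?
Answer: $- \frac{1}{25470859} \approx -3.9261 \cdot 10^{-8}$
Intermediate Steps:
$u = -25394898$ ($u = \left(-8142\right) 3119 = -25394898$)
$\frac{1}{-75961 + u} = \frac{1}{-75961 - 25394898} = \frac{1}{-25470859} = - \frac{1}{25470859}$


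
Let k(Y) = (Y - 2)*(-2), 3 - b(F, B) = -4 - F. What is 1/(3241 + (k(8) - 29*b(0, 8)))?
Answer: 1/3026 ≈ 0.00033047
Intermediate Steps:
b(F, B) = 7 + F (b(F, B) = 3 - (-4 - F) = 3 + (4 + F) = 7 + F)
k(Y) = 4 - 2*Y (k(Y) = (-2 + Y)*(-2) = 4 - 2*Y)
1/(3241 + (k(8) - 29*b(0, 8))) = 1/(3241 + ((4 - 2*8) - 29*(7 + 0))) = 1/(3241 + ((4 - 16) - 29*7)) = 1/(3241 + (-12 - 203)) = 1/(3241 - 215) = 1/3026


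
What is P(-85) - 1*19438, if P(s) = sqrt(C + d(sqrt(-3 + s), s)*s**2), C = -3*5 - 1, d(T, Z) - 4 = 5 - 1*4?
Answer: -19438 + sqrt(36109) ≈ -19248.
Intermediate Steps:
d(T, Z) = 5 (d(T, Z) = 4 + (5 - 1*4) = 4 + (5 - 4) = 4 + 1 = 5)
C = -16 (C = -15 - 1 = -16)
P(s) = sqrt(-16 + 5*s**2)
P(-85) - 1*19438 = sqrt(-16 + 5*(-85)**2) - 1*19438 = sqrt(-16 + 5*7225) - 19438 = sqrt(-16 + 36125) - 19438 = sqrt(36109) - 19438 = -19438 + sqrt(36109)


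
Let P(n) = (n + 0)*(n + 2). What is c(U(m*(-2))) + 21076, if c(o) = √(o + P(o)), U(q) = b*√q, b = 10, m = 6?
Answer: 21076 + 2*3^(¼)*√(-100*√3 + 15*I) ≈ 21078.0 + 34.673*I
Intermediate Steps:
P(n) = n*(2 + n)
U(q) = 10*√q
c(o) = √(o + o*(2 + o))
c(U(m*(-2))) + 21076 = √((10*√(6*(-2)))*(3 + 10*√(6*(-2)))) + 21076 = √((10*√(-12))*(3 + 10*√(-12))) + 21076 = √((10*(2*I*√3))*(3 + 10*(2*I*√3))) + 21076 = √((20*I*√3)*(3 + 20*I*√3)) + 21076 = √(20*I*√3*(3 + 20*I*√3)) + 21076 = 2*3^(¼)*√5*√(I*(3 + 20*I*√3)) + 21076 = 21076 + 2*3^(¼)*√5*√(I*(3 + 20*I*√3))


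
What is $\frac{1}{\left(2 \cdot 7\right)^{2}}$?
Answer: $\frac{1}{196} \approx 0.005102$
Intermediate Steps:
$\frac{1}{\left(2 \cdot 7\right)^{2}} = \frac{1}{14^{2}} = \frac{1}{196}$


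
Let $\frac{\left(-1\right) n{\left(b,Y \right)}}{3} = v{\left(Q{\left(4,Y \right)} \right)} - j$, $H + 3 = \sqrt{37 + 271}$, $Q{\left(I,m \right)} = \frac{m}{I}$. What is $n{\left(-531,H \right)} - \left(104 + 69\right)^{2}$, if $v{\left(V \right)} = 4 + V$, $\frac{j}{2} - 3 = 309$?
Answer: $- \frac{112267}{4} - \frac{3 \sqrt{77}}{2} \approx -28080.0$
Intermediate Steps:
$j = 624$ ($j = 6 + 2 \cdot 309 = 6 + 618 = 624$)
$H = -3 + 2 \sqrt{77}$ ($H = -3 + \sqrt{37 + 271} = -3 + \sqrt{308} = -3 + 2 \sqrt{77} \approx 14.55$)
$n{\left(b,Y \right)} = 1860 - \frac{3 Y}{4}$ ($n{\left(b,Y \right)} = - 3 \left(\left(4 + \frac{Y}{4}\right) - 624\right) = - 3 \left(-620 + \frac{Y}{4}\right) = 1860 - \frac{3 Y}{4}$)
$n{\left(-531,H \right)} - \left(104 + 69\right)^{2} = \left(1860 - \frac{3 \left(-3 + 2 \sqrt{77}\right)}{4}\right) - \left(104 + 69\right)^{2} = \left(1860 + \left(\frac{9}{4} - \frac{3 \sqrt{77}}{2}\right)\right) - 173^{2} = \left(\frac{7449}{4} - \frac{3 \sqrt{77}}{2}\right) - 29929 = - \frac{112267}{4} - \frac{3 \sqrt{77}}{2}$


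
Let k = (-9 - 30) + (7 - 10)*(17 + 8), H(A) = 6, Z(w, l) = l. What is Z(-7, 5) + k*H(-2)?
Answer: -679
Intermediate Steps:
k = -114 (k = -39 - 3*25 = -39 - 75 = -114)
Z(-7, 5) + k*H(-2) = 5 - 114*6 = 5 - 684 = -679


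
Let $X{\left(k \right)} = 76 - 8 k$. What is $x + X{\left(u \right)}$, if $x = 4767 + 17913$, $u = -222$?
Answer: $24532$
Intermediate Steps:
$X{\left(k \right)} = 76 - 8 k$
$x = 22680$
$x + X{\left(u \right)} = 22680 + \left(76 - -1776\right) = 22680 + \left(76 + 1776\right) = 22680 + 1852 = 24532$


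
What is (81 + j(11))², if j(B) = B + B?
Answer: 10609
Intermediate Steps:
j(B) = 2*B
(81 + j(11))² = (81 + 2*11)² = (81 + 22)² = 103² = 10609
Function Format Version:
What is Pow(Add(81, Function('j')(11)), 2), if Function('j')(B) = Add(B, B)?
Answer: 10609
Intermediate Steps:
Function('j')(B) = Mul(2, B)
Pow(Add(81, Function('j')(11)), 2) = Pow(Add(81, Mul(2, 11)), 2) = Pow(Add(81, 22), 2) = Pow(103, 2) = 10609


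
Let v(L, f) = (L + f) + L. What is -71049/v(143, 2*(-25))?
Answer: -71049/236 ≈ -301.06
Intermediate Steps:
v(L, f) = f + 2*L
-71049/v(143, 2*(-25)) = -71049/(2*(-25) + 2*143) = -71049/(-50 + 286) = -71049/236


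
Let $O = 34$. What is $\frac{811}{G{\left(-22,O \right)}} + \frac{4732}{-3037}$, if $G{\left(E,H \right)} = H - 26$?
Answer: $\frac{2425151}{24296} \approx 99.817$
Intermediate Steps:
$G{\left(E,H \right)} = -26 + H$ ($G{\left(E,H \right)} = H - 26 = -26 + H$)
$\frac{811}{G{\left(-22,O \right)}} + \frac{4732}{-3037} = \frac{811}{-26 + 34} + \frac{4732}{-3037} = \frac{811}{8} + 4732 \left(- \frac{1}{3037}\right) = 811 \cdot \frac{1}{8} - \frac{4732}{3037} = \frac{811}{8} - \frac{4732}{3037} = \frac{2425151}{24296}$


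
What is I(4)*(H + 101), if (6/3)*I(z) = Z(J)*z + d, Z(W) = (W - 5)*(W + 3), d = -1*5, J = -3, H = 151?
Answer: -630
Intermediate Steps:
d = -5
Z(W) = (-5 + W)*(3 + W)
I(z) = -5/2 (I(z) = ((-15 + (-3)² - 2*(-3))*z - 5)/2 = ((-15 + 9 + 6)*z - 5)/2 = (0*z - 5)/2 = (0 - 5)/2 = (½)*(-5) = -5/2)
I(4)*(H + 101) = -5*(151 + 101)/2 = -5/2*252 = -630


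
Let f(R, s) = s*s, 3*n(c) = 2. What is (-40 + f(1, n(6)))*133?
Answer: -47348/9 ≈ -5260.9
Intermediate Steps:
n(c) = 2/3 (n(c) = (1/3)*2 = 2/3)
f(R, s) = s**2
(-40 + f(1, n(6)))*133 = (-40 + (2/3)**2)*133 = (-40 + 4/9)*133 = -356/9*133 = -47348/9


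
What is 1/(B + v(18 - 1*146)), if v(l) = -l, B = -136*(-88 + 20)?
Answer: 1/9376 ≈ 0.00010666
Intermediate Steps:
B = 9248 (B = -136*(-68) = 9248)
1/(B + v(18 - 1*146)) = 1/(9248 - (18 - 1*146)) = 1/(9248 - (18 - 146)) = 1/(9248 - 1*(-128)) = 1/(9248 + 128) = 1/9376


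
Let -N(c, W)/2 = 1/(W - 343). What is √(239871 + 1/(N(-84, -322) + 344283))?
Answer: 2*√3143346157430778164161/228948197 ≈ 489.77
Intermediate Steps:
N(c, W) = -2/(-343 + W) (N(c, W) = -2/(W - 343) = -2/(-343 + W))
√(239871 + 1/(N(-84, -322) + 344283)) = √(239871 + 1/(-2/(-343 - 322) + 344283)) = √(239871 + 1/(-2/(-665) + 344283)) = √(239871 + 1/(-2*(-1/665) + 344283)) = √(239871 + 1/(2/665 + 344283)) = √(239871 + 1/(228948197/665)) = √(239871 + 665/228948197) = √(54918032963252/228948197) = 2*√3143346157430778164161/228948197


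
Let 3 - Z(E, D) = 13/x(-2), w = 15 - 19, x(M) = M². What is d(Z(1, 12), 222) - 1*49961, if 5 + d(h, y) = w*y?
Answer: -50854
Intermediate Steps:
w = -4
Z(E, D) = -¼ (Z(E, D) = 3 - 13/((-2)²) = 3 - 13/4 = -¼)
d(h, y) = -5 - 4*y
d(Z(1, 12), 222) - 1*49961 = (-5 - 4*222) - 1*49961 = (-5 - 888) - 49961 = -893 - 49961 = -50854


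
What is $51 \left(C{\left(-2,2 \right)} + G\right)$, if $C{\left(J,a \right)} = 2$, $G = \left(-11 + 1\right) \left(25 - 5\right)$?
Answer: $-10098$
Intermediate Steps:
$G = -200$ ($G = \left(-10\right) 20 = -200$)
$51 \left(C{\left(-2,2 \right)} + G\right) = 51 \left(2 - 200\right) = 51 \left(-198\right) = -10098$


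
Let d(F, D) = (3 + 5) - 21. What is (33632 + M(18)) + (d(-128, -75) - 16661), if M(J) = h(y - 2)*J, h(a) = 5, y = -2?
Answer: 17048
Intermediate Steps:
M(J) = 5*J
d(F, D) = -13 (d(F, D) = 8 - 21 = -13)
(33632 + M(18)) + (d(-128, -75) - 16661) = (33632 + 5*18) + (-13 - 16661) = (33632 + 90) - 16674 = 33722 - 16674 = 17048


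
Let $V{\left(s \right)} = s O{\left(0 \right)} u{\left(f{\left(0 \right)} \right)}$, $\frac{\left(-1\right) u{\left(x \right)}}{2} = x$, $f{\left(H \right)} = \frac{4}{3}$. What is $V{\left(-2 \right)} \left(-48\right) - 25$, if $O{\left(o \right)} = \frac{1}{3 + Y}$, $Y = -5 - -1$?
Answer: $231$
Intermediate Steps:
$f{\left(H \right)} = \frac{4}{3}$ ($f{\left(H \right)} = 4 \cdot \frac{1}{3} = \frac{4}{3}$)
$u{\left(x \right)} = - 2 x$
$Y = -4$ ($Y = -5 + 1 = -4$)
$O{\left(o \right)} = -1$ ($O{\left(o \right)} = \frac{1}{3 - 4} = \frac{1}{-1} = -1$)
$V{\left(s \right)} = \frac{8 s}{3}$ ($V{\left(s \right)} = s \left(-1\right) \left(\left(-2\right) \frac{4}{3}\right) = - s \left(- \frac{8}{3}\right) = \frac{8 s}{3}$)
$V{\left(-2 \right)} \left(-48\right) - 25 = \frac{8}{3} \left(-2\right) \left(-48\right) - 25 = \left(- \frac{16}{3}\right) \left(-48\right) - 25 = 256 - 25 = 231$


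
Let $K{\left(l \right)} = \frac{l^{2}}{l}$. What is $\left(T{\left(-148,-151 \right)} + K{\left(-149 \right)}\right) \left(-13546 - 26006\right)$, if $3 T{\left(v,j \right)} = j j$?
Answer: $-294715136$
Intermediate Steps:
$K{\left(l \right)} = l$
$T{\left(v,j \right)} = \frac{j^{2}}{3}$ ($T{\left(v,j \right)} = \frac{j j}{3} = \frac{j^{2}}{3}$)
$\left(T{\left(-148,-151 \right)} + K{\left(-149 \right)}\right) \left(-13546 - 26006\right) = \left(\frac{\left(-151\right)^{2}}{3} - 149\right) \left(-13546 - 26006\right) = \left(\frac{1}{3} \cdot 22801 - 149\right) \left(-39552\right) = \left(\frac{22801}{3} - 149\right) \left(-39552\right) = \frac{22354}{3} \left(-39552\right) = -294715136$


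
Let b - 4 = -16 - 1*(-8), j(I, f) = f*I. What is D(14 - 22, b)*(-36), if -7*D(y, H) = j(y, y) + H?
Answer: 2160/7 ≈ 308.57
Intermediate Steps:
j(I, f) = I*f
b = -4 (b = 4 + (-16 - 1*(-8)) = 4 + (-16 + 8) = 4 - 8 = -4)
D(y, H) = -H/7 - y**2/7 (D(y, H) = -(y*y + H)/7 = -(y**2 + H)/7 = -(H + y**2)/7 = -H/7 - y**2/7)
D(14 - 22, b)*(-36) = (-1/7*(-4) - (14 - 22)**2/7)*(-36) = (4/7 - 1/7*(-8)**2)*(-36) = (4/7 - 1/7*64)*(-36) = (4/7 - 64/7)*(-36) = -60/7*(-36) = 2160/7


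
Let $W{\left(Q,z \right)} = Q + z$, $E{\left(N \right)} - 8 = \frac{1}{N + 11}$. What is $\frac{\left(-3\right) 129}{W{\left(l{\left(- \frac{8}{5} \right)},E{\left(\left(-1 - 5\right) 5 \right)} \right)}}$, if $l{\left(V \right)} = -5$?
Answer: $- \frac{7353}{56} \approx -131.3$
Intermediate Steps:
$E{\left(N \right)} = 8 + \frac{1}{11 + N}$ ($E{\left(N \right)} = 8 + \frac{1}{N + 11} = 8 + \frac{1}{11 + N}$)
$\frac{\left(-3\right) 129}{W{\left(l{\left(- \frac{8}{5} \right)},E{\left(\left(-1 - 5\right) 5 \right)} \right)}} = \frac{\left(-3\right) 129}{-5 + \frac{89 + 8 \left(-1 - 5\right) 5}{11 + \left(-1 - 5\right) 5}} = - \frac{387}{-5 + \frac{89 + 8 \left(-1 - 5\right) 5}{11 + \left(-1 - 5\right) 5}} = - \frac{387}{-5 + \frac{89 + 8 \left(\left(-6\right) 5\right)}{11 - 30}} = - \frac{387}{-5 + \frac{89 + 8 \left(-30\right)}{11 - 30}} = - \frac{387}{-5 + \frac{89 - 240}{-19}} = - \frac{387}{-5 - - \frac{151}{19}} = - \frac{387}{-5 + \frac{151}{19}} = - \frac{387}{\frac{56}{19}} = \left(-387\right) \frac{19}{56} = - \frac{7353}{56}$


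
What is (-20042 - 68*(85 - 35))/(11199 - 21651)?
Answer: 3907/1742 ≈ 2.2428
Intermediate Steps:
(-20042 - 68*(85 - 35))/(11199 - 21651) = (-20042 - 68*50)/(-10452) = (-20042 - 3400)*(-1/10452) = -23442*(-1/10452) = 3907/1742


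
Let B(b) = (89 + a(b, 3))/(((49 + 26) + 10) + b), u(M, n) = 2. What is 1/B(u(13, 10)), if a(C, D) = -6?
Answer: 87/83 ≈ 1.0482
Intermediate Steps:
B(b) = 83/(85 + b) (B(b) = (89 - 6)/(((49 + 26) + 10) + b) = 83/((75 + 10) + b) = 83/(85 + b))
1/B(u(13, 10)) = 1/(83/(85 + 2)) = 1/(83/87) = 87/83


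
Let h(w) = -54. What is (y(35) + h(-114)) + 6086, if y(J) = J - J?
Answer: 6032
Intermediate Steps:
y(J) = 0
(y(35) + h(-114)) + 6086 = (0 - 54) + 6086 = -54 + 6086 = 6032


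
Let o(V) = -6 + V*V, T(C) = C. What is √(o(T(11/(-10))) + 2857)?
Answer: √285221/10 ≈ 53.406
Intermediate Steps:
o(V) = -6 + V²
√(o(T(11/(-10))) + 2857) = √((-6 + (11/(-10))²) + 2857) = √((-6 + (11*(-⅒))²) + 2857) = √((-6 + (-11/10)²) + 2857) = √((-6 + 121/100) + 2857) = √(-479/100 + 2857) = √(285221/100) = √285221/10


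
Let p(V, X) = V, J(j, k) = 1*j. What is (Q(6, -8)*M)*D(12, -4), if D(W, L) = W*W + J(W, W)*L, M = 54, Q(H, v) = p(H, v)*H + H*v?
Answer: -62208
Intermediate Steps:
J(j, k) = j
Q(H, v) = H**2 + H*v (Q(H, v) = H*H + H*v = H**2 + H*v)
D(W, L) = W**2 + L*W (D(W, L) = W*W + W*L = W**2 + L*W)
(Q(6, -8)*M)*D(12, -4) = ((6*(6 - 8))*54)*(12*(-4 + 12)) = ((6*(-2))*54)*(12*8) = -12*54*96 = -648*96 = -62208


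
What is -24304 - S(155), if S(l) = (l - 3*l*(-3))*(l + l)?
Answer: -504804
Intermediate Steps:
S(l) = 20*l² (S(l) = (l + 9*l)*(2*l) = (10*l)*(2*l) = 20*l²)
-24304 - S(155) = -24304 - 20*155² = -24304 - 20*24025 = -24304 - 1*480500 = -24304 - 480500 = -504804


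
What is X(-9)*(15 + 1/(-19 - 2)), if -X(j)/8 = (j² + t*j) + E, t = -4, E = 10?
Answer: -319024/21 ≈ -15192.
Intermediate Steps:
X(j) = -80 - 8*j² + 32*j (X(j) = -8*((j² - 4*j) + 10) = -8*(10 + j² - 4*j) = -80 - 8*j² + 32*j)
X(-9)*(15 + 1/(-19 - 2)) = (-80 - 8*(-9)² + 32*(-9))*(15 + 1/(-19 - 2)) = (-80 - 8*81 - 288)*(15 + 1/(-21)) = (-80 - 648 - 288)*(15 - 1/21) = -1016*314/21 = -319024/21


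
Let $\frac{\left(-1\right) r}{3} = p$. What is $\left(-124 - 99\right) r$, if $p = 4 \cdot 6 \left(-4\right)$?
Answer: $-64224$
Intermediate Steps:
$p = -96$ ($p = 24 \left(-4\right) = -96$)
$r = 288$ ($r = \left(-3\right) \left(-96\right) = 288$)
$\left(-124 - 99\right) r = \left(-124 - 99\right) 288 = \left(-223\right) 288 = -64224$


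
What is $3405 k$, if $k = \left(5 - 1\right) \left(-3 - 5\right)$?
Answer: $-108960$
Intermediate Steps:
$k = -32$ ($k = 4 \left(-8\right) = -32$)
$3405 k = 3405 \left(-32\right) = -108960$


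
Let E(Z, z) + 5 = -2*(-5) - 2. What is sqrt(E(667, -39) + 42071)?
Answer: sqrt(42074) ≈ 205.12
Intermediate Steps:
E(Z, z) = 3 (E(Z, z) = -5 + (-2*(-5) - 2) = -5 + (10 - 2) = -5 + 8 = 3)
sqrt(E(667, -39) + 42071) = sqrt(3 + 42071) = sqrt(42074)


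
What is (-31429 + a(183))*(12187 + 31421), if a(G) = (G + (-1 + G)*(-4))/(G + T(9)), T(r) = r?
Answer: -10965436921/8 ≈ -1.3707e+9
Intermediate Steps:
a(G) = (4 - 3*G)/(9 + G) (a(G) = (G + (-1 + G)*(-4))/(G + 9) = (G + (4 - 4*G))/(9 + G) = (4 - 3*G)/(9 + G))
(-31429 + a(183))*(12187 + 31421) = (-31429 + (4 - 3*183)/(9 + 183))*(12187 + 31421) = (-31429 + (4 - 549)/192)*43608 = (-31429 + (1/192)*(-545))*43608 = (-31429 - 545/192)*43608 = -6034913/192*43608 = -10965436921/8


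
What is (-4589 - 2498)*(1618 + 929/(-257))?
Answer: -2940375039/257 ≈ -1.1441e+7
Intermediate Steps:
(-4589 - 2498)*(1618 + 929/(-257)) = -7087*(1618 + 929*(-1/257)) = -7087*(1618 - 929/257) = -7087*414897/257 = -2940375039/257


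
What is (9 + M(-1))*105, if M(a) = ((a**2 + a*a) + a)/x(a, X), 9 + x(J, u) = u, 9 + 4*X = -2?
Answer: 43995/47 ≈ 936.06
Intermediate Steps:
X = -11/4 (X = -9/4 + (1/4)*(-2) = -9/4 - 1/2 = -11/4 ≈ -2.7500)
x(J, u) = -9 + u
M(a) = -8*a**2/47 - 4*a/47 (M(a) = ((a**2 + a*a) + a)/(-9 - 11/4) = ((a**2 + a**2) + a)/(-47/4) = (2*a**2 + a)*(-4/47) = (a + 2*a**2)*(-4/47) = -8*a**2/47 - 4*a/47)
(9 + M(-1))*105 = (9 - 4/47*(-1)*(1 + 2*(-1)))*105 = (9 - 4/47*(-1)*(1 - 2))*105 = (9 - 4/47*(-1)*(-1))*105 = (9 - 4/47)*105 = (419/47)*105 = 43995/47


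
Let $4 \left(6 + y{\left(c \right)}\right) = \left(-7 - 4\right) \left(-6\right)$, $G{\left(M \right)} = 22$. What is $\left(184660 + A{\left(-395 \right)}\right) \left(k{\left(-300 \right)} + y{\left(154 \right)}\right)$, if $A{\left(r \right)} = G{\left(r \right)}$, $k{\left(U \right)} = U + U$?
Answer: $-108870039$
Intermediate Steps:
$k{\left(U \right)} = 2 U$
$y{\left(c \right)} = \frac{21}{2}$ ($y{\left(c \right)} = -6 + \frac{\left(-7 - 4\right) \left(-6\right)}{4} = -6 + \frac{\left(-11\right) \left(-6\right)}{4} = -6 + \frac{1}{4} \cdot 66 = -6 + \frac{33}{2} = \frac{21}{2}$)
$A{\left(r \right)} = 22$
$\left(184660 + A{\left(-395 \right)}\right) \left(k{\left(-300 \right)} + y{\left(154 \right)}\right) = \left(184660 + 22\right) \left(2 \left(-300\right) + \frac{21}{2}\right) = 184682 \left(-600 + \frac{21}{2}\right) = 184682 \left(- \frac{1179}{2}\right) = -108870039$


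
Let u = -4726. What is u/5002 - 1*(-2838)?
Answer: 7095475/2501 ≈ 2837.1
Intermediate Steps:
u/5002 - 1*(-2838) = -4726/5002 - 1*(-2838) = -4726*1/5002 + 2838 = -2363/2501 + 2838 = 7095475/2501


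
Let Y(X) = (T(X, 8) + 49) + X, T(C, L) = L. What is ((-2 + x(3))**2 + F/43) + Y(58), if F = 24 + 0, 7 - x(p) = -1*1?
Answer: 6517/43 ≈ 151.56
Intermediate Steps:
x(p) = 8 (x(p) = 7 - (-1) = 7 - 1*(-1) = 7 + 1 = 8)
Y(X) = 57 + X (Y(X) = (8 + 49) + X = 57 + X)
F = 24
((-2 + x(3))**2 + F/43) + Y(58) = ((-2 + 8)**2 + 24/43) + (57 + 58) = (6**2 + (1/43)*24) + 115 = (36 + 24/43) + 115 = 1572/43 + 115 = 6517/43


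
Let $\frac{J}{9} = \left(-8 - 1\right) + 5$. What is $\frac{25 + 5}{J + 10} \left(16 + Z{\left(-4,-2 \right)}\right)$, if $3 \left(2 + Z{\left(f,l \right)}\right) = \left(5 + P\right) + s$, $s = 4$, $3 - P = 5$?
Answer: $- \frac{245}{13} \approx -18.846$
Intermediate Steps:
$P = -2$ ($P = 3 - 5 = -2$)
$J = -36$ ($J = 9 \left(\left(-8 - 1\right) + 5\right) = 9 \left(-9 + 5\right) = 9 \left(-4\right) = -36$)
$Z{\left(f,l \right)} = \frac{1}{3}$ ($Z{\left(f,l \right)} = -2 + \frac{\left(5 - 2\right) + 4}{3} = -2 + \frac{3 + 4}{3} = -2 + \frac{1}{3} \cdot 7 = -2 + \frac{7}{3} = \frac{1}{3}$)
$\frac{25 + 5}{J + 10} \left(16 + Z{\left(-4,-2 \right)}\right) = \frac{25 + 5}{-36 + 10} \left(16 + \frac{1}{3}\right) = \frac{30}{-26} \cdot \frac{49}{3} = 30 \left(- \frac{1}{26}\right) \frac{49}{3} = \left(- \frac{15}{13}\right) \frac{49}{3} = - \frac{245}{13}$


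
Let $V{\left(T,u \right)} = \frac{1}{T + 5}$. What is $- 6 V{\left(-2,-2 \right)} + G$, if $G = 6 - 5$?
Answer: $-1$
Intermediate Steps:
$V{\left(T,u \right)} = \frac{1}{5 + T}$
$G = 1$ ($G = 6 - 5 = 1$)
$- 6 V{\left(-2,-2 \right)} + G = - \frac{6}{5 - 2} + 1 = - \frac{6}{3} + 1 = \left(-6\right) \frac{1}{3} + 1 = -2 + 1 = -1$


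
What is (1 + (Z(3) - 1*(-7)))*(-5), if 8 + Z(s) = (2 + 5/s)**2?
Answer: -605/9 ≈ -67.222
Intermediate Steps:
Z(s) = -8 + (2 + 5/s)**2
(1 + (Z(3) - 1*(-7)))*(-5) = (1 + ((-4 + 20/3 + 25/3**2) - 1*(-7)))*(-5) = (1 + ((-4 + 20*(1/3) + 25*(1/9)) + 7))*(-5) = (1 + ((-4 + 20/3 + 25/9) + 7))*(-5) = (1 + (49/9 + 7))*(-5) = (1 + 112/9)*(-5) = (121/9)*(-5) = -605/9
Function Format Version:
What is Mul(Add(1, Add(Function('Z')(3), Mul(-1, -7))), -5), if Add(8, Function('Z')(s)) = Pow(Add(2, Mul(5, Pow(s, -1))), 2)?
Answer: Rational(-605, 9) ≈ -67.222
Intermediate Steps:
Function('Z')(s) = Add(-8, Pow(Add(2, Mul(5, Pow(s, -1))), 2))
Mul(Add(1, Add(Function('Z')(3), Mul(-1, -7))), -5) = Mul(Add(1, Add(Add(-4, Mul(20, Pow(3, -1)), Mul(25, Pow(3, -2))), Mul(-1, -7))), -5) = Mul(Add(1, Add(Add(-4, Mul(20, Rational(1, 3)), Mul(25, Rational(1, 9))), 7)), -5) = Mul(Add(1, Add(Add(-4, Rational(20, 3), Rational(25, 9)), 7)), -5) = Mul(Add(1, Add(Rational(49, 9), 7)), -5) = Mul(Add(1, Rational(112, 9)), -5) = Mul(Rational(121, 9), -5) = Rational(-605, 9)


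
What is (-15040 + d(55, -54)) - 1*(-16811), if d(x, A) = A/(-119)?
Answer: 210803/119 ≈ 1771.5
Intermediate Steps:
d(x, A) = -A/119 (d(x, A) = A*(-1/119) = -A/119)
(-15040 + d(55, -54)) - 1*(-16811) = (-15040 - 1/119*(-54)) - 1*(-16811) = (-15040 + 54/119) + 16811 = -1789706/119 + 16811 = 210803/119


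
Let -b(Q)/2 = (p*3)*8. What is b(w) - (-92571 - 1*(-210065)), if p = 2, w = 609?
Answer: -117590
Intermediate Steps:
b(Q) = -96 (b(Q) = -2*2*3*8 = -12*8 = -2*48 = -96)
b(w) - (-92571 - 1*(-210065)) = -96 - (-92571 - 1*(-210065)) = -96 - (-92571 + 210065) = -96 - 1*117494 = -96 - 117494 = -117590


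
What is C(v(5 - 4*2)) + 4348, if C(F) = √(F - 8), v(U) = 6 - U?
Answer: 4349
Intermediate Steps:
C(F) = √(-8 + F)
C(v(5 - 4*2)) + 4348 = √(-8 + (6 - (5 - 4*2))) + 4348 = √(-8 + (6 - (5 - 8))) + 4348 = √(-8 + (6 - 1*(-3))) + 4348 = √(-8 + (6 + 3)) + 4348 = √(-8 + 9) + 4348 = √1 + 4348 = 1 + 4348 = 4349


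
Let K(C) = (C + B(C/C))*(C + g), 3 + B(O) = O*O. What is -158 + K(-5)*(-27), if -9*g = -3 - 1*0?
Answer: -1040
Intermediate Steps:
g = 1/3 (g = -(-3 - 1*0)/9 = -(-3 + 0)/9 = -1/9*(-3) = 1/3 ≈ 0.33333)
B(O) = -3 + O**2 (B(O) = -3 + O*O = -3 + O**2)
K(C) = (-2 + C)*(1/3 + C) (K(C) = (C + (-3 + (C/C)**2))*(C + 1/3) = (C + (-3 + 1**2))*(1/3 + C) = (C + (-3 + 1))*(1/3 + C) = (C - 2)*(1/3 + C) = (-2 + C)*(1/3 + C))
-158 + K(-5)*(-27) = -158 + (-2/3 + (-5)**2 - 5/3*(-5))*(-27) = -158 + (-2/3 + 25 + 25/3)*(-27) = -158 + (98/3)*(-27) = -158 - 882 = -1040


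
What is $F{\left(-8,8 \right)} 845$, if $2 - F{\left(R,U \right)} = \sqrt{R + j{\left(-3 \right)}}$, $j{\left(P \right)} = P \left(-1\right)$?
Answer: $1690 - 845 i \sqrt{5} \approx 1690.0 - 1889.5 i$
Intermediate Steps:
$j{\left(P \right)} = - P$
$F{\left(R,U \right)} = 2 - \sqrt{3 + R}$ ($F{\left(R,U \right)} = 2 - \sqrt{R - -3} = 2 - \sqrt{R + 3} = 2 - \sqrt{3 + R}$)
$F{\left(-8,8 \right)} 845 = \left(2 - \sqrt{3 - 8}\right) 845 = \left(2 - \sqrt{-5}\right) 845 = \left(2 - i \sqrt{5}\right) 845 = 1690 - 845 i \sqrt{5}$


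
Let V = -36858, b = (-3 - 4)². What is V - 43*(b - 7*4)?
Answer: -37761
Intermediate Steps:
b = 49 (b = (-7)² = 49)
V - 43*(b - 7*4) = -36858 - 43*(49 - 7*4) = -36858 - 43*(49 - 28) = -36858 - 43*21 = -36858 - 903 = -37761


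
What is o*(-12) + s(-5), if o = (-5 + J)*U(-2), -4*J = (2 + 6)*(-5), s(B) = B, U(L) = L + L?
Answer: 235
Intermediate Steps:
U(L) = 2*L
J = 10 (J = -(2 + 6)*(-5)/4 = -2*(-5) = -¼*(-40) = 10)
o = -20 (o = (-5 + 10)*(2*(-2)) = 5*(-4) = -20)
o*(-12) + s(-5) = -20*(-12) - 5 = 240 - 5 = 235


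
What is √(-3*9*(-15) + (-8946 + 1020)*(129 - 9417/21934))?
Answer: 18*I*√378141205871/10967 ≈ 1009.3*I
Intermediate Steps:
√(-3*9*(-15) + (-8946 + 1020)*(129 - 9417/21934)) = √(-27*(-15) - 7926*(129 - 9417*1/21934)) = √(405 - 7926*(129 - 9417/21934)) = √(405 - 7926*2820069/21934) = √(405 - 11175933447/10967) = √(-11171491812/10967) = 18*I*√378141205871/10967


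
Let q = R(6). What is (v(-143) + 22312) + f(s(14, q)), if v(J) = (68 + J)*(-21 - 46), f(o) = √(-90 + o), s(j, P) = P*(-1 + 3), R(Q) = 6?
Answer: 27337 + I*√78 ≈ 27337.0 + 8.8318*I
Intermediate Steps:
q = 6
s(j, P) = 2*P (s(j, P) = P*2 = 2*P)
v(J) = -4556 - 67*J (v(J) = (68 + J)*(-67) = -4556 - 67*J)
(v(-143) + 22312) + f(s(14, q)) = ((-4556 - 67*(-143)) + 22312) + √(-90 + 2*6) = ((-4556 + 9581) + 22312) + √(-90 + 12) = (5025 + 22312) + √(-78) = 27337 + I*√78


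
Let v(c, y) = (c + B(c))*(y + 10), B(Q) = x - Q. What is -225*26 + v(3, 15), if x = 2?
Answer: -5800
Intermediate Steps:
B(Q) = 2 - Q
v(c, y) = 20 + 2*y (v(c, y) = (c + (2 - c))*(y + 10) = 2*(10 + y) = 20 + 2*y)
-225*26 + v(3, 15) = -225*26 + (20 + 2*15) = -5850 + (20 + 30) = -5850 + 50 = -5800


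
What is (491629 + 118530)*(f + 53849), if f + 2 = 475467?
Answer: 322965700926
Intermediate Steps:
f = 475465 (f = -2 + 475467 = 475465)
(491629 + 118530)*(f + 53849) = (491629 + 118530)*(475465 + 53849) = 610159*529314 = 322965700926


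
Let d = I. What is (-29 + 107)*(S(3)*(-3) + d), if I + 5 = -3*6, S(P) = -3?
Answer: -1092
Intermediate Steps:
I = -23 (I = -5 - 3*6 = -5 - 18 = -23)
d = -23
(-29 + 107)*(S(3)*(-3) + d) = (-29 + 107)*(-3*(-3) - 23) = 78*(9 - 23) = 78*(-14) = -1092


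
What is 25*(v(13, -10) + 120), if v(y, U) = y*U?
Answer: -250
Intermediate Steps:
v(y, U) = U*y
25*(v(13, -10) + 120) = 25*(-10*13 + 120) = 25*(-130 + 120) = 25*(-10) = -250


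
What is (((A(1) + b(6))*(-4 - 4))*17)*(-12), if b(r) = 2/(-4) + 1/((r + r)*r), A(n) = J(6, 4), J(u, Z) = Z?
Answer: 17204/3 ≈ 5734.7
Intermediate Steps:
A(n) = 4
b(r) = -½ + 1/(2*r²) (b(r) = 2*(-¼) + 1/(((2*r))*r) = -½ + (1/(2*r))/r = -½ + 1/(2*r²))
(((A(1) + b(6))*(-4 - 4))*17)*(-12) = (((4 + (½)*(1 - 1*6²)/6²)*(-4 - 4))*17)*(-12) = (((4 + (½)*(1/36)*(1 - 1*36))*(-8))*17)*(-12) = (((4 + (½)*(1/36)*(1 - 36))*(-8))*17)*(-12) = (((4 + (½)*(1/36)*(-35))*(-8))*17)*(-12) = (((4 - 35/72)*(-8))*17)*(-12) = (((253/72)*(-8))*17)*(-12) = -253/9*17*(-12) = -4301/9*(-12) = 17204/3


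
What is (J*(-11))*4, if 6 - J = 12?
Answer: 264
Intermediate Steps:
J = -6 (J = 6 - 1*12 = 6 - 12 = -6)
(J*(-11))*4 = -6*(-11)*4 = 66*4 = 264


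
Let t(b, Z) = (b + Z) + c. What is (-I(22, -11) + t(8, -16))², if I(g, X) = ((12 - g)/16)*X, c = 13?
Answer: 225/64 ≈ 3.5156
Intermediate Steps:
t(b, Z) = 13 + Z + b (t(b, Z) = (b + Z) + 13 = (Z + b) + 13 = 13 + Z + b)
I(g, X) = X*(¾ - g/16) (I(g, X) = ((12 - g)*(1/16))*X = (¾ - g/16)*X = X*(¾ - g/16))
(-I(22, -11) + t(8, -16))² = (-(-11)*(12 - 1*22)/16 + (13 - 16 + 8))² = (-(-11)*(12 - 22)/16 + 5)² = (-(-11)*(-10)/16 + 5)² = (-1*55/8 + 5)² = (-55/8 + 5)² = (-15/8)² = 225/64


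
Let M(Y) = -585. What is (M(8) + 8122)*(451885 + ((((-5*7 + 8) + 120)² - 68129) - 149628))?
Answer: 1829810249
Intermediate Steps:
(M(8) + 8122)*(451885 + ((((-5*7 + 8) + 120)² - 68129) - 149628)) = (-585 + 8122)*(451885 + ((((-5*7 + 8) + 120)² - 68129) - 149628)) = 7537*(451885 + ((((-35 + 8) + 120)² - 68129) - 149628)) = 7537*(451885 + (((-27 + 120)² - 68129) - 149628)) = 7537*(451885 + ((93² - 68129) - 149628)) = 7537*(451885 + ((8649 - 68129) - 149628)) = 7537*(451885 + (-59480 - 149628)) = 7537*(451885 - 209108) = 7537*242777 = 1829810249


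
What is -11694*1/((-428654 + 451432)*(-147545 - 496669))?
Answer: 1949/2445651082 ≈ 7.9692e-7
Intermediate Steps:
-11694*1/((-428654 + 451432)*(-147545 - 496669)) = -11694/(22778*(-644214)) = -11694/(-14673906492) = -11694*(-1/14673906492) = 1949/2445651082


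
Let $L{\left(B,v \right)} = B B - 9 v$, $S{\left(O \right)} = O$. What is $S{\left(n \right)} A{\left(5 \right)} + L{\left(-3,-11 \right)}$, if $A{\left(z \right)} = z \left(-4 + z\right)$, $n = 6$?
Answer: $138$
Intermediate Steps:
$L{\left(B,v \right)} = B^{2} - 9 v$
$S{\left(n \right)} A{\left(5 \right)} + L{\left(-3,-11 \right)} = 6 \cdot 5 \left(-4 + 5\right) + \left(\left(-3\right)^{2} - -99\right) = 6 \cdot 5 \cdot 1 + \left(9 + 99\right) = 6 \cdot 5 + 108 = 30 + 108 = 138$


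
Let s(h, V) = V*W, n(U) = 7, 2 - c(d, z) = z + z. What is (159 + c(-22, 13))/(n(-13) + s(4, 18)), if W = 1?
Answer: 27/5 ≈ 5.4000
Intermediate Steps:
c(d, z) = 2 - 2*z (c(d, z) = 2 - (z + z) = 2 - 2*z)
s(h, V) = V (s(h, V) = V*1 = V)
(159 + c(-22, 13))/(n(-13) + s(4, 18)) = (159 + (2 - 2*13))/(7 + 18) = (159 + (2 - 26))/25 = (159 - 24)*(1/25) = 135*(1/25) = 27/5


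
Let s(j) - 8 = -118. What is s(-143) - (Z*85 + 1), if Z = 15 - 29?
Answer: 1079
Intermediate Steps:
Z = -14
s(j) = -110 (s(j) = 8 - 118 = -110)
s(-143) - (Z*85 + 1) = -110 - (-14*85 + 1) = -110 - (-1190 + 1) = -110 - 1*(-1189) = -110 + 1189 = 1079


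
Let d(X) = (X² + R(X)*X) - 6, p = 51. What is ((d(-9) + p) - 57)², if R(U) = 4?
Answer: 1089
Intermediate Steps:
d(X) = -6 + X² + 4*X (d(X) = (X² + 4*X) - 6 = -6 + X² + 4*X)
((d(-9) + p) - 57)² = (((-6 + (-9)² + 4*(-9)) + 51) - 57)² = (((-6 + 81 - 36) + 51) - 57)² = ((39 + 51) - 57)² = (90 - 57)² = 33² = 1089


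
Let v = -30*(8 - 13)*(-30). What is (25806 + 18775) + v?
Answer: 40081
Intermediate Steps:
v = -4500 (v = -30*(-5)*(-30) = 150*(-30) = -4500)
(25806 + 18775) + v = (25806 + 18775) - 4500 = 44581 - 4500 = 40081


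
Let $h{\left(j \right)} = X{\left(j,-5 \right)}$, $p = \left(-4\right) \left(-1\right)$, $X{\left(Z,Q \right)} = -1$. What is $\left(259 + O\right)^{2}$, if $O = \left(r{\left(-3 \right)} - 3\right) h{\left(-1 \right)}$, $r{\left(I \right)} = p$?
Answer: $66564$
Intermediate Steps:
$p = 4$
$r{\left(I \right)} = 4$
$h{\left(j \right)} = -1$
$O = -1$ ($O = \left(4 - 3\right) \left(-1\right) = 1 \left(-1\right) = -1$)
$\left(259 + O\right)^{2} = \left(259 - 1\right)^{2} = 258^{2} = 66564$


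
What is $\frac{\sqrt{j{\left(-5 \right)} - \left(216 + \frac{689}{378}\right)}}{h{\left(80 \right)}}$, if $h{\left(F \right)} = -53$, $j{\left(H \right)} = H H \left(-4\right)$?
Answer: $- \frac{i \sqrt{5045754}}{6678} \approx - 0.33637 i$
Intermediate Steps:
$j{\left(H \right)} = - 4 H^{2}$ ($j{\left(H \right)} = H^{2} \left(-4\right) = - 4 H^{2}$)
$\frac{\sqrt{j{\left(-5 \right)} - \left(216 + \frac{689}{378}\right)}}{h{\left(80 \right)}} = \frac{\sqrt{- 4 \left(-5\right)^{2} - \left(216 + \frac{689}{378}\right)}}{-53} = \sqrt{\left(-4\right) 25 + \left(\left(556 + 689 \left(- \frac{1}{378}\right)\right) - 772\right)} \left(- \frac{1}{53}\right) = \sqrt{-100 + \left(\left(556 - \frac{689}{378}\right) - 772\right)} \left(- \frac{1}{53}\right) = \sqrt{-100 + \left(\frac{209479}{378} - 772\right)} \left(- \frac{1}{53}\right) = \sqrt{-100 - \frac{82337}{378}} \left(- \frac{1}{53}\right) = \sqrt{- \frac{120137}{378}} \left(- \frac{1}{53}\right) = \frac{i \sqrt{5045754}}{126} \left(- \frac{1}{53}\right) = - \frac{i \sqrt{5045754}}{6678}$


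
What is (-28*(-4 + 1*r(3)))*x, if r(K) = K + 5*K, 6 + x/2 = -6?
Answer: 9408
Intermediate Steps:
x = -24 (x = -12 + 2*(-6) = -12 - 12 = -24)
r(K) = 6*K
(-28*(-4 + 1*r(3)))*x = -28*(-4 + 1*(6*3))*(-24) = -28*(-4 + 1*18)*(-24) = -28*(-4 + 18)*(-24) = -28*14*(-24) = -392*(-24) = 9408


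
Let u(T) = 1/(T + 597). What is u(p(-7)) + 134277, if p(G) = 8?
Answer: 81237586/605 ≈ 1.3428e+5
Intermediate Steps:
u(T) = 1/(597 + T)
u(p(-7)) + 134277 = 1/(597 + 8) + 134277 = 1/605 + 134277 = 81237586/605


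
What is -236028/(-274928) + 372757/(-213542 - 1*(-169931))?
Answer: -23046979847/2997471252 ≈ -7.6888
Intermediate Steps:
-236028/(-274928) + 372757/(-213542 - 1*(-169931)) = -236028*(-1/274928) + 372757/(-213542 + 169931) = 59007/68732 + 372757/(-43611) = 59007/68732 + 372757*(-1/43611) = 59007/68732 - 372757/43611 = -23046979847/2997471252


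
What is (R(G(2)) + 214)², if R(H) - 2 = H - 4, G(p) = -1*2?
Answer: 44100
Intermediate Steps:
G(p) = -2
R(H) = -2 + H (R(H) = 2 + (H - 4) = 2 + (-4 + H) = -2 + H)
(R(G(2)) + 214)² = ((-2 - 2) + 214)² = (-4 + 214)² = 210² = 44100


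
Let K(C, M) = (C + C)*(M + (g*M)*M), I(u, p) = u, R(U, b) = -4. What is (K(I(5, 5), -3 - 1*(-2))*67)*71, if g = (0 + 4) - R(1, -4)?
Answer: 332990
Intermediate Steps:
g = 8 (g = (0 + 4) - 1*(-4) = 4 + 4 = 8)
K(C, M) = 2*C*(M + 8*M**2) (K(C, M) = (C + C)*(M + (8*M)*M) = (2*C)*(M + 8*M**2) = 2*C*(M + 8*M**2))
(K(I(5, 5), -3 - 1*(-2))*67)*71 = ((2*5*(-3 - 1*(-2))*(1 + 8*(-3 - 1*(-2))))*67)*71 = ((2*5*(-3 + 2)*(1 + 8*(-3 + 2)))*67)*71 = ((2*5*(-1)*(1 + 8*(-1)))*67)*71 = ((2*5*(-1)*(1 - 8))*67)*71 = ((2*5*(-1)*(-7))*67)*71 = (70*67)*71 = 4690*71 = 332990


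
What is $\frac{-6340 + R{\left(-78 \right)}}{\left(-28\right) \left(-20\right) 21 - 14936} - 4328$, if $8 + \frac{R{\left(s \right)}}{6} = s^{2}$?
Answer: $- \frac{3443961}{794} \approx -4337.5$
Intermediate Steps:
$R{\left(s \right)} = -48 + 6 s^{2}$
$\frac{-6340 + R{\left(-78 \right)}}{\left(-28\right) \left(-20\right) 21 - 14936} - 4328 = \frac{-6340 - \left(48 - 6 \left(-78\right)^{2}\right)}{\left(-28\right) \left(-20\right) 21 - 14936} - 4328 = \frac{-6340 + \left(-48 + 6 \cdot 6084\right)}{560 \cdot 21 - 14936} - 4328 = \frac{-6340 + \left(-48 + 36504\right)}{11760 - 14936} - 4328 = \frac{-6340 + 36456}{-3176} - 4328 = 30116 \left(- \frac{1}{3176}\right) - 4328 = - \frac{7529}{794} - 4328 = - \frac{3443961}{794}$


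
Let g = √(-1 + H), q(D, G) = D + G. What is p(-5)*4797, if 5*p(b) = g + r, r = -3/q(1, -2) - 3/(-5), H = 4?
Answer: 86346/25 + 4797*√3/5 ≈ 5115.6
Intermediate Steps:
g = √3 (g = √(-1 + 4) = √3 ≈ 1.7320)
r = 18/5 (r = -3/(1 - 2) - 3/(-5) = -3/(-1) - 3*(-⅕) = -3*(-1) + ⅗ = 3 + ⅗ = 18/5 ≈ 3.6000)
p(b) = 18/25 + √3/5 (p(b) = (√3 + 18/5)/5 = (18/5 + √3)/5 = 18/25 + √3/5)
p(-5)*4797 = (18/25 + √3/5)*4797 = 86346/25 + 4797*√3/5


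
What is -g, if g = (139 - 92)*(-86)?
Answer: 4042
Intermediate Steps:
g = -4042 (g = 47*(-86) = -4042)
-g = -1*(-4042) = 4042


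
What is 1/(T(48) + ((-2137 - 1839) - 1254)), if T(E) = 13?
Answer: -1/5217 ≈ -0.00019168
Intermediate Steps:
1/(T(48) + ((-2137 - 1839) - 1254)) = 1/(13 + ((-2137 - 1839) - 1254)) = 1/(13 + (-3976 - 1254)) = 1/(13 - 5230) = 1/(-5217) = -1/5217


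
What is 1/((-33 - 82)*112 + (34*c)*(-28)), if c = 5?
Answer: -1/17640 ≈ -5.6689e-5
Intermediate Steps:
1/((-33 - 82)*112 + (34*c)*(-28)) = 1/((-33 - 82)*112 + (34*5)*(-28)) = 1/(-115*112 + 170*(-28)) = 1/(-12880 - 4760) = 1/(-17640) = -1/17640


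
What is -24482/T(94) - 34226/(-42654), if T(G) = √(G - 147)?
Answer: 17113/21327 + 24482*I*√53/53 ≈ 0.80241 + 3362.9*I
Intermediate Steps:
T(G) = √(-147 + G)
-24482/T(94) - 34226/(-42654) = -24482/√(-147 + 94) - 34226/(-42654) = -24482*(-I*√53/53) - 34226*(-1/42654) = -24482*(-I*√53/53) + 17113/21327 = -(-24482)*I*√53/53 + 17113/21327 = 24482*I*√53/53 + 17113/21327 = 17113/21327 + 24482*I*√53/53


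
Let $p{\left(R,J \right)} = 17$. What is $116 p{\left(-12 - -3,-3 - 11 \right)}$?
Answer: $1972$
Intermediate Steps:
$116 p{\left(-12 - -3,-3 - 11 \right)} = 116 \cdot 17 = 1972$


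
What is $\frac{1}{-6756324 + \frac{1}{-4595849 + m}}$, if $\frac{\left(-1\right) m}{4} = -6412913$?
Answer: $- \frac{21055803}{142259827148171} \approx -1.4801 \cdot 10^{-7}$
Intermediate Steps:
$m = 25651652$ ($m = \left(-4\right) \left(-6412913\right) = 25651652$)
$\frac{1}{-6756324 + \frac{1}{-4595849 + m}} = \frac{1}{-6756324 + \frac{1}{-4595849 + 25651652}} = \frac{1}{-6756324 + \frac{1}{21055803}} = \frac{1}{- \frac{142259827148171}{21055803}} = - \frac{21055803}{142259827148171}$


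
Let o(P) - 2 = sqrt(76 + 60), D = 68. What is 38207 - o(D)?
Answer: 38205 - 2*sqrt(34) ≈ 38193.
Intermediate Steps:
o(P) = 2 + 2*sqrt(34) (o(P) = 2 + sqrt(76 + 60) = 2 + sqrt(136) = 2 + 2*sqrt(34))
38207 - o(D) = 38207 - (2 + 2*sqrt(34)) = 38207 + (-2 - 2*sqrt(34)) = 38205 - 2*sqrt(34)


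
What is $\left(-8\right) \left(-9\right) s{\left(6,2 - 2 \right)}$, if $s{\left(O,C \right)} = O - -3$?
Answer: $648$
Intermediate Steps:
$s{\left(O,C \right)} = 3 + O$ ($s{\left(O,C \right)} = O + 3 = 3 + O$)
$\left(-8\right) \left(-9\right) s{\left(6,2 - 2 \right)} = \left(-8\right) \left(-9\right) \left(3 + 6\right) = 72 \cdot 9 = 648$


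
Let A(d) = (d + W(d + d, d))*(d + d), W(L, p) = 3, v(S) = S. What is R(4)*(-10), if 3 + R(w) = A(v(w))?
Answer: -530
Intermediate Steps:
A(d) = 2*d*(3 + d) (A(d) = (d + 3)*(d + d) = (3 + d)*(2*d) = 2*d*(3 + d))
R(w) = -3 + 2*w*(3 + w)
R(4)*(-10) = (-3 + 2*4*(3 + 4))*(-10) = (-3 + 2*4*7)*(-10) = (-3 + 56)*(-10) = 53*(-10) = -530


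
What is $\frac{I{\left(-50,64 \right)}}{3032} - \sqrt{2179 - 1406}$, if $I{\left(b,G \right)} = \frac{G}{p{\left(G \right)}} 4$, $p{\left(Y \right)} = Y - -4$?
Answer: $\frac{8}{6443} - \sqrt{773} \approx -27.802$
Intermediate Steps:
$p{\left(Y \right)} = 4 + Y$ ($p{\left(Y \right)} = Y + 4 = 4 + Y$)
$I{\left(b,G \right)} = \frac{4 G}{4 + G}$ ($I{\left(b,G \right)} = \frac{G}{4 + G} 4 = \frac{4 G}{4 + G}$)
$\frac{I{\left(-50,64 \right)}}{3032} - \sqrt{2179 - 1406} = \frac{4 \cdot 64 \frac{1}{4 + 64}}{3032} - \sqrt{2179 - 1406} = 4 \cdot 64 \cdot \frac{1}{68} \cdot \frac{1}{3032} - \sqrt{773} = \frac{64}{17} \cdot \frac{1}{3032} - \sqrt{773} = \frac{8}{6443} - \sqrt{773}$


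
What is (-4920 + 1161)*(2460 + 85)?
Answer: -9566655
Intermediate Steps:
(-4920 + 1161)*(2460 + 85) = -3759*2545 = -9566655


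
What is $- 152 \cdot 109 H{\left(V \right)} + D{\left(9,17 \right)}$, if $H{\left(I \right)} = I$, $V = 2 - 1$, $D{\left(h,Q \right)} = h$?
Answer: $-16559$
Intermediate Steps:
$V = 1$
$- 152 \cdot 109 H{\left(V \right)} + D{\left(9,17 \right)} = - 152 \cdot 109 \cdot 1 + 9 = \left(-152\right) 109 + 9 = -16568 + 9 = -16559$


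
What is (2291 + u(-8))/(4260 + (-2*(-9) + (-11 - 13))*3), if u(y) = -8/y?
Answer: 382/707 ≈ 0.54031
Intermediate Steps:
(2291 + u(-8))/(4260 + (-2*(-9) + (-11 - 13))*3) = (2291 - 8/(-8))/(4260 + (-2*(-9) + (-11 - 13))*3) = (2291 - 8*(-⅛))/(4260 + (18 - 24)*3) = (2291 + 1)/(4260 - 6*3) = 2292/(4260 - 18) = 2292/4242 = 2292*(1/4242) = 382/707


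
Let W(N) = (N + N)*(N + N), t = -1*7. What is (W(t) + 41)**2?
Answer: 56169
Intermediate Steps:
t = -7
W(N) = 4*N**2 (W(N) = (2*N)*(2*N) = 4*N**2)
(W(t) + 41)**2 = (4*(-7)**2 + 41)**2 = (4*49 + 41)**2 = (196 + 41)**2 = 237**2 = 56169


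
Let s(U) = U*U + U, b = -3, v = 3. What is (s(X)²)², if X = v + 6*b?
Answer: 1944810000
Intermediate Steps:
X = -15 (X = 3 + 6*(-3) = 3 - 18 = -15)
s(U) = U + U² (s(U) = U² + U = U + U²)
(s(X)²)² = ((-15*(1 - 15))²)² = ((-15*(-14))²)² = (210²)² = 44100² = 1944810000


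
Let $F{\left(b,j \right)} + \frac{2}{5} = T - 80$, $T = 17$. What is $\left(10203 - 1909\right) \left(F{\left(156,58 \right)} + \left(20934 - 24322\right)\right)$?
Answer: $- \frac{143129558}{5} \approx -2.8626 \cdot 10^{7}$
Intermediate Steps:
$F{\left(b,j \right)} = - \frac{317}{5}$ ($F{\left(b,j \right)} = - \frac{2}{5} + \left(17 - 80\right) = - \frac{2}{5} - 63 = - \frac{317}{5}$)
$\left(10203 - 1909\right) \left(F{\left(156,58 \right)} + \left(20934 - 24322\right)\right) = \left(10203 - 1909\right) \left(- \frac{317}{5} + \left(20934 - 24322\right)\right) = 8294 \left(- \frac{317}{5} + \left(20934 - 24322\right)\right) = 8294 \left(- \frac{317}{5} - 3388\right) = 8294 \left(- \frac{17257}{5}\right) = - \frac{143129558}{5}$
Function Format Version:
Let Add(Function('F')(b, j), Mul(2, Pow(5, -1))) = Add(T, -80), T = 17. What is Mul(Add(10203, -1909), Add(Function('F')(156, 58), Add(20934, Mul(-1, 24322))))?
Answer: Rational(-143129558, 5) ≈ -2.8626e+7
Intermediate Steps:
Function('F')(b, j) = Rational(-317, 5) (Function('F')(b, j) = Add(Rational(-2, 5), Add(17, -80)) = Add(Rational(-2, 5), -63) = Rational(-317, 5))
Mul(Add(10203, -1909), Add(Function('F')(156, 58), Add(20934, Mul(-1, 24322)))) = Mul(Add(10203, -1909), Add(Rational(-317, 5), Add(20934, Mul(-1, 24322)))) = Mul(8294, Add(Rational(-317, 5), Add(20934, -24322))) = Mul(8294, Add(Rational(-317, 5), -3388)) = Mul(8294, Rational(-17257, 5)) = Rational(-143129558, 5)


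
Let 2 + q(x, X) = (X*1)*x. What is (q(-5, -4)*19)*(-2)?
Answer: -684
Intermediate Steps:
q(x, X) = -2 + X*x (q(x, X) = -2 + (X*1)*x = -2 + X*x)
(q(-5, -4)*19)*(-2) = ((-2 - 4*(-5))*19)*(-2) = ((-2 + 20)*19)*(-2) = (18*19)*(-2) = 342*(-2) = -684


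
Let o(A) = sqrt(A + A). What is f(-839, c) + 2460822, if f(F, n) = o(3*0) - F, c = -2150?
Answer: 2461661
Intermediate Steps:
o(A) = sqrt(2)*sqrt(A) (o(A) = sqrt(2*A) = sqrt(2)*sqrt(A))
f(F, n) = -F (f(F, n) = sqrt(2)*sqrt(3*0) - F = sqrt(2)*sqrt(0) - F = sqrt(2)*0 - F = 0 - F = -F)
f(-839, c) + 2460822 = -1*(-839) + 2460822 = 839 + 2460822 = 2461661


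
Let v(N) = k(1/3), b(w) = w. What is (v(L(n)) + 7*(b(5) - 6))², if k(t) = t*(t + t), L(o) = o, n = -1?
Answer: 3721/81 ≈ 45.938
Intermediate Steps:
k(t) = 2*t² (k(t) = t*(2*t) = 2*t²)
v(N) = 2/9 (v(N) = 2*(1/3)² = 2*(⅓)² = 2*(⅑) = 2/9)
(v(L(n)) + 7*(b(5) - 6))² = (2/9 + 7*(5 - 6))² = (2/9 + 7*(-1))² = (2/9 - 7)² = (-61/9)² = 3721/81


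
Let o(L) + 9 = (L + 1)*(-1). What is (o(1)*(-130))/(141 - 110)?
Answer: 1430/31 ≈ 46.129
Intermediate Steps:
o(L) = -10 - L (o(L) = -9 + (L + 1)*(-1) = -9 + (1 + L)*(-1) = -9 + (-1 - L) = -10 - L)
(o(1)*(-130))/(141 - 110) = ((-10 - 1*1)*(-130))/(141 - 110) = ((-10 - 1)*(-130))/31 = -11*(-130)*(1/31) = 1430*(1/31) = 1430/31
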